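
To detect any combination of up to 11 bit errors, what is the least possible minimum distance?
Detecting e errors requires d_min ≥ e + 1 = 11 + 1 = 12.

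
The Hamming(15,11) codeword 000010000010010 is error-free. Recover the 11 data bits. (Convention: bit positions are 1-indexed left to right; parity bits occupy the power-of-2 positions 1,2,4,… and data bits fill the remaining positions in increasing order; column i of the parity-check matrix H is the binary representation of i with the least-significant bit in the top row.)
Parity bits occupy power-of-2 positions; data bits are at positions {3,5,6,7,9,10,11,12,13,14,15} (1-indexed).
Extract: c[3]=0 c[5]=1 c[6]=0 c[7]=0 c[9]=0 c[10]=0 c[11]=1 c[12]=0 c[13]=0 c[14]=1 c[15]=0
Data = 01000010010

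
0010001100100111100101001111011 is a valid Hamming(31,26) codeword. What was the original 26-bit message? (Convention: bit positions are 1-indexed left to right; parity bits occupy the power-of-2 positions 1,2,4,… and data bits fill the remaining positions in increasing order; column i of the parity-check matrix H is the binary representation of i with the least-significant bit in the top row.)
Parity bits occupy power-of-2 positions; data bits are at positions {3,5,6,7,9,10,11,12,13,14,15,17,18,19,20,21,22,23,24,25,26,27,28,29,30,31} (1-indexed).
Extract: c[3]=1 c[5]=0 c[6]=0 c[7]=1 c[9]=0 c[10]=0 c[11]=1 c[12]=0 c[13]=0 c[14]=1 c[15]=1 c[17]=1 c[18]=0 c[19]=0 c[20]=1 c[21]=0 c[22]=1 c[23]=0 c[24]=0 c[25]=1 c[26]=1 c[27]=1 c[28]=1 c[29]=0 c[30]=1 c[31]=1
Data = 10010010011100101001111011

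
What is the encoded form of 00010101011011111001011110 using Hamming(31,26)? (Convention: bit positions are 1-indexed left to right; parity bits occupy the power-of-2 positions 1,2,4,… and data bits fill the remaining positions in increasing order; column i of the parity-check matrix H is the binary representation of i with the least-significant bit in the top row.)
Codeword c = d · G (mod 2), d = 00010101011011111001011110:
  c[0] = d·G[:,0] = (00010101011011111001011110)·(11011010101101010101010101) mod 2 = 0+0+0+1+0+0+0+0+0+0+1+0+0+1+0+1+0+0+0+1+0+1+0+1+0+0 mod 2 = 1
  c[1] = d·G[:,1] = (00010101011011111001011110)·(10110110011011001100110011) mod 2 = 0+0+0+1+0+1+0+0+0+1+1+0+1+1+0+0+1+0+0+0+0+1+0+0+1+0 mod 2 = 1
  c[2] = d·G[:,2] = (00010101011011111001011110)·(10000000000000000000000000) mod 2 = 0+0+0+0+0+0+0+0+0+0+0+0+0+0+0+0+0+0+0+0+0+0+0+0+0+0 mod 2 = 0
  c[3] = d·G[:,3] = (00010101011011111001011110)·(01110001111000111100001111) mod 2 = 0+0+0+1+0+0+0+1+0+1+1+0+0+0+1+1+1+0+0+0+0+0+1+1+1+0 mod 2 = 0
  c[4] = d·G[:,4] = (00010101011011111001011110)·(01000000000000000000000000) mod 2 = 0+0+0+0+0+0+0+0+0+0+0+0+0+0+0+0+0+0+0+0+0+0+0+0+0+0 mod 2 = 0
  c[5] = d·G[:,5] = (00010101011011111001011110)·(00100000000000000000000000) mod 2 = 0+0+0+0+0+0+0+0+0+0+0+0+0+0+0+0+0+0+0+0+0+0+0+0+0+0 mod 2 = 0
  c[6] = d·G[:,6] = (00010101011011111001011110)·(00010000000000000000000000) mod 2 = 0+0+0+1+0+0+0+0+0+0+0+0+0+0+0+0+0+0+0+0+0+0+0+0+0+0 mod 2 = 1
  c[7] = d·G[:,7] = (00010101011011111001011110)·(00001111111000000011111111) mod 2 = 0+0+0+0+0+1+0+1+0+1+1+0+0+0+0+0+0+0+0+1+0+1+1+1+1+0 mod 2 = 1
  c[8] = d·G[:,8] = (00010101011011111001011110)·(00001000000000000000000000) mod 2 = 0+0+0+0+0+0+0+0+0+0+0+0+0+0+0+0+0+0+0+0+0+0+0+0+0+0 mod 2 = 0
  c[9] = d·G[:,9] = (00010101011011111001011110)·(00000100000000000000000000) mod 2 = 0+0+0+0+0+1+0+0+0+0+0+0+0+0+0+0+0+0+0+0+0+0+0+0+0+0 mod 2 = 1
  c[10] = d·G[:,10] = (00010101011011111001011110)·(00000010000000000000000000) mod 2 = 0+0+0+0+0+0+0+0+0+0+0+0+0+0+0+0+0+0+0+0+0+0+0+0+0+0 mod 2 = 0
  c[11] = d·G[:,11] = (00010101011011111001011110)·(00000001000000000000000000) mod 2 = 0+0+0+0+0+0+0+1+0+0+0+0+0+0+0+0+0+0+0+0+0+0+0+0+0+0 mod 2 = 1
  c[12] = d·G[:,12] = (00010101011011111001011110)·(00000000100000000000000000) mod 2 = 0+0+0+0+0+0+0+0+0+0+0+0+0+0+0+0+0+0+0+0+0+0+0+0+0+0 mod 2 = 0
  c[13] = d·G[:,13] = (00010101011011111001011110)·(00000000010000000000000000) mod 2 = 0+0+0+0+0+0+0+0+0+1+0+0+0+0+0+0+0+0+0+0+0+0+0+0+0+0 mod 2 = 1
  c[14] = d·G[:,14] = (00010101011011111001011110)·(00000000001000000000000000) mod 2 = 0+0+0+0+0+0+0+0+0+0+1+0+0+0+0+0+0+0+0+0+0+0+0+0+0+0 mod 2 = 1
  c[15] = d·G[:,15] = (00010101011011111001011110)·(00000000000111111111111111) mod 2 = 0+0+0+0+0+0+0+0+0+0+0+0+1+1+1+1+1+0+0+1+0+1+1+1+1+0 mod 2 = 0
  c[16] = d·G[:,16] = (00010101011011111001011110)·(00000000000100000000000000) mod 2 = 0+0+0+0+0+0+0+0+0+0+0+0+0+0+0+0+0+0+0+0+0+0+0+0+0+0 mod 2 = 0
  c[17] = d·G[:,17] = (00010101011011111001011110)·(00000000000010000000000000) mod 2 = 0+0+0+0+0+0+0+0+0+0+0+0+1+0+0+0+0+0+0+0+0+0+0+0+0+0 mod 2 = 1
  c[18] = d·G[:,18] = (00010101011011111001011110)·(00000000000001000000000000) mod 2 = 0+0+0+0+0+0+0+0+0+0+0+0+0+1+0+0+0+0+0+0+0+0+0+0+0+0 mod 2 = 1
  c[19] = d·G[:,19] = (00010101011011111001011110)·(00000000000000100000000000) mod 2 = 0+0+0+0+0+0+0+0+0+0+0+0+0+0+1+0+0+0+0+0+0+0+0+0+0+0 mod 2 = 1
  c[20] = d·G[:,20] = (00010101011011111001011110)·(00000000000000010000000000) mod 2 = 0+0+0+0+0+0+0+0+0+0+0+0+0+0+0+1+0+0+0+0+0+0+0+0+0+0 mod 2 = 1
  c[21] = d·G[:,21] = (00010101011011111001011110)·(00000000000000001000000000) mod 2 = 0+0+0+0+0+0+0+0+0+0+0+0+0+0+0+0+1+0+0+0+0+0+0+0+0+0 mod 2 = 1
  c[22] = d·G[:,22] = (00010101011011111001011110)·(00000000000000000100000000) mod 2 = 0+0+0+0+0+0+0+0+0+0+0+0+0+0+0+0+0+0+0+0+0+0+0+0+0+0 mod 2 = 0
  c[23] = d·G[:,23] = (00010101011011111001011110)·(00000000000000000010000000) mod 2 = 0+0+0+0+0+0+0+0+0+0+0+0+0+0+0+0+0+0+0+0+0+0+0+0+0+0 mod 2 = 0
  c[24] = d·G[:,24] = (00010101011011111001011110)·(00000000000000000001000000) mod 2 = 0+0+0+0+0+0+0+0+0+0+0+0+0+0+0+0+0+0+0+1+0+0+0+0+0+0 mod 2 = 1
  c[25] = d·G[:,25] = (00010101011011111001011110)·(00000000000000000000100000) mod 2 = 0+0+0+0+0+0+0+0+0+0+0+0+0+0+0+0+0+0+0+0+0+0+0+0+0+0 mod 2 = 0
  c[26] = d·G[:,26] = (00010101011011111001011110)·(00000000000000000000010000) mod 2 = 0+0+0+0+0+0+0+0+0+0+0+0+0+0+0+0+0+0+0+0+0+1+0+0+0+0 mod 2 = 1
  c[27] = d·G[:,27] = (00010101011011111001011110)·(00000000000000000000001000) mod 2 = 0+0+0+0+0+0+0+0+0+0+0+0+0+0+0+0+0+0+0+0+0+0+1+0+0+0 mod 2 = 1
  c[28] = d·G[:,28] = (00010101011011111001011110)·(00000000000000000000000100) mod 2 = 0+0+0+0+0+0+0+0+0+0+0+0+0+0+0+0+0+0+0+0+0+0+0+1+0+0 mod 2 = 1
  c[29] = d·G[:,29] = (00010101011011111001011110)·(00000000000000000000000010) mod 2 = 0+0+0+0+0+0+0+0+0+0+0+0+0+0+0+0+0+0+0+0+0+0+0+0+1+0 mod 2 = 1
  c[30] = d·G[:,30] = (00010101011011111001011110)·(00000000000000000000000001) mod 2 = 0+0+0+0+0+0+0+0+0+0+0+0+0+0+0+0+0+0+0+0+0+0+0+0+0+0 mod 2 = 0
Codeword = 1100001101010110011111001011110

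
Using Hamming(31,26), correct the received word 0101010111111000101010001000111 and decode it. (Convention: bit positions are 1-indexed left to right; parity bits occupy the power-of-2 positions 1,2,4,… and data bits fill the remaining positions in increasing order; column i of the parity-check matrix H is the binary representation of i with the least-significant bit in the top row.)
Syndrome s = H · r^T (mod 2), r = 0101010111111000101010001000111:
  s[0] = (1010101010101010101010101010101)·(0101010111111000101010001000111) mod 2 = 0+0+0+0+0+0+0+0+1+0+1+0+1+0+0+0+1+0+1+0+1+0+0+0+1+0+0+0+1+0+1 mod 2 = 1
  s[1] = (0110011001100110011001100110011)·(0101010111111000101010001000111) mod 2 = 0+1+0+0+0+1+0+0+0+1+1+0+0+0+0+0+0+0+1+0+0+0+0+0+0+0+0+0+0+1+1 mod 2 = 1
  s[2] = (0001111000011110000111100001111)·(0101010111111000101010001000111) mod 2 = 0+0+0+1+0+1+0+0+0+0+0+1+1+0+0+0+0+0+0+0+1+0+0+0+0+0+0+0+1+1+1 mod 2 = 0
  s[3] = (0000000111111110000000011111111)·(0101010111111000101010001000111) mod 2 = 0+0+0+0+0+0+0+1+1+1+1+1+1+0+0+0+0+0+0+0+0+0+0+0+1+0+0+0+1+1+1 mod 2 = 0
  s[4] = (0000000000000001111111111111111)·(0101010111111000101010001000111) mod 2 = 0+0+0+0+0+0+0+0+0+0+0+0+0+0+0+0+1+0+1+0+1+0+0+0+1+0+0+0+1+1+1 mod 2 = 1
Syndrome = 11001
Column 19 of H equals this syndrome → error at bit 19 (1-indexed).
Flip bit 19: 0101010111111000101010001000111 → 0101010111111000100010001000111
Extract data bits at positions {3,5,6,7,9,10,11,12,13,14,15,17,18,19,20,21,22,23,24,25,26,27,28,29,30,31}: 00101111100100010001000111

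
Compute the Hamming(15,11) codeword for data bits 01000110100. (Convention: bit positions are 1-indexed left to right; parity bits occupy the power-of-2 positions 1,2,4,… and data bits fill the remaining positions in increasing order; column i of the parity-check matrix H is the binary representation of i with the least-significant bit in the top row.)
Codeword c = d · G (mod 2), d = 01000110100:
  c[0] = d·G[:,0] = (01000110100)·(11011010101) mod 2 = 0+1+0+0+0+0+1+0+1+0+0 mod 2 = 1
  c[1] = d·G[:,1] = (01000110100)·(10110110011) mod 2 = 0+0+0+0+0+1+1+0+0+0+0 mod 2 = 0
  c[2] = d·G[:,2] = (01000110100)·(10000000000) mod 2 = 0+0+0+0+0+0+0+0+0+0+0 mod 2 = 0
  c[3] = d·G[:,3] = (01000110100)·(01110001111) mod 2 = 0+1+0+0+0+0+0+0+1+0+0 mod 2 = 0
  c[4] = d·G[:,4] = (01000110100)·(01000000000) mod 2 = 0+1+0+0+0+0+0+0+0+0+0 mod 2 = 1
  c[5] = d·G[:,5] = (01000110100)·(00100000000) mod 2 = 0+0+0+0+0+0+0+0+0+0+0 mod 2 = 0
  c[6] = d·G[:,6] = (01000110100)·(00010000000) mod 2 = 0+0+0+0+0+0+0+0+0+0+0 mod 2 = 0
  c[7] = d·G[:,7] = (01000110100)·(00001111111) mod 2 = 0+0+0+0+0+1+1+0+1+0+0 mod 2 = 1
  c[8] = d·G[:,8] = (01000110100)·(00001000000) mod 2 = 0+0+0+0+0+0+0+0+0+0+0 mod 2 = 0
  c[9] = d·G[:,9] = (01000110100)·(00000100000) mod 2 = 0+0+0+0+0+1+0+0+0+0+0 mod 2 = 1
  c[10] = d·G[:,10] = (01000110100)·(00000010000) mod 2 = 0+0+0+0+0+0+1+0+0+0+0 mod 2 = 1
  c[11] = d·G[:,11] = (01000110100)·(00000001000) mod 2 = 0+0+0+0+0+0+0+0+0+0+0 mod 2 = 0
  c[12] = d·G[:,12] = (01000110100)·(00000000100) mod 2 = 0+0+0+0+0+0+0+0+1+0+0 mod 2 = 1
  c[13] = d·G[:,13] = (01000110100)·(00000000010) mod 2 = 0+0+0+0+0+0+0+0+0+0+0 mod 2 = 0
  c[14] = d·G[:,14] = (01000110100)·(00000000001) mod 2 = 0+0+0+0+0+0+0+0+0+0+0 mod 2 = 0
Codeword = 100010010110100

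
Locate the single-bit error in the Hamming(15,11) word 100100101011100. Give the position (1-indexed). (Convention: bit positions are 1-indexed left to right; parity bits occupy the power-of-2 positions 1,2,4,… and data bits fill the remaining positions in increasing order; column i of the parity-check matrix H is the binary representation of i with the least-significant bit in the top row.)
Syndrome s = H · r^T (mod 2), r = 100100101011100:
  s[0] = (101010101010101)·(100100101011100) mod 2 = 1+0+0+0+0+0+1+0+1+0+1+0+1+0+0 mod 2 = 1
  s[1] = (011001100110011)·(100100101011100) mod 2 = 0+0+0+0+0+0+1+0+0+0+1+0+0+0+0 mod 2 = 0
  s[2] = (000111100001111)·(100100101011100) mod 2 = 0+0+0+1+0+0+1+0+0+0+0+1+1+0+0 mod 2 = 0
  s[3] = (000000011111111)·(100100101011100) mod 2 = 0+0+0+0+0+0+0+0+1+0+1+1+1+0+0 mod 2 = 0
Syndrome = 1000
Column i of H is the binary representation of i, so the syndrome is the binary index of the flipped bit.
Read s = 1000 with s[0] as LSB: 1·2^0 + 0·2^1 + 0·2^2 + 0·2^3 = 1.
Error is at bit position 1.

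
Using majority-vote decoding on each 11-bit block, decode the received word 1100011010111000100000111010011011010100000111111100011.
Split into 11-bit blocks and majority-vote each:
  block 1 = 11000110101: 6 ones, 5 zeros → 1
  block 2 = 11000100000: 3 ones, 8 zeros → 0
  block 3 = 11101001101: 7 ones, 4 zeros → 1
  block 4 = 10101000001: 4 ones, 7 zeros → 0
  block 5 = 11111100011: 8 ones, 3 zeros → 1
Decoded = 10101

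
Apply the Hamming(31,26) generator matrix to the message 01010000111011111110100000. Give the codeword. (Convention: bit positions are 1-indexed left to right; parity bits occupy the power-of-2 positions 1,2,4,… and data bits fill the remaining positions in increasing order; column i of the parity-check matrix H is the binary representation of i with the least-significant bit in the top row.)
Codeword c = d · G (mod 2), d = 01010000111011111110100000:
  c[0] = d·G[:,0] = (01010000111011111110100000)·(11011010101101010101010101) mod 2 = 0+1+0+1+0+0+0+0+1+0+1+0+0+1+0+1+0+1+0+0+0+0+0+0+0+0 mod 2 = 1
  c[1] = d·G[:,1] = (01010000111011111110100000)·(10110110011011001100110011) mod 2 = 0+0+0+1+0+0+0+0+0+1+1+0+1+1+0+0+1+1+0+0+1+0+0+0+0+0 mod 2 = 0
  c[2] = d·G[:,2] = (01010000111011111110100000)·(10000000000000000000000000) mod 2 = 0+0+0+0+0+0+0+0+0+0+0+0+0+0+0+0+0+0+0+0+0+0+0+0+0+0 mod 2 = 0
  c[3] = d·G[:,3] = (01010000111011111110100000)·(01110001111000111100001111) mod 2 = 0+1+0+1+0+0+0+0+1+1+1+0+0+0+1+1+1+1+0+0+0+0+0+0+0+0 mod 2 = 1
  c[4] = d·G[:,4] = (01010000111011111110100000)·(01000000000000000000000000) mod 2 = 0+1+0+0+0+0+0+0+0+0+0+0+0+0+0+0+0+0+0+0+0+0+0+0+0+0 mod 2 = 1
  c[5] = d·G[:,5] = (01010000111011111110100000)·(00100000000000000000000000) mod 2 = 0+0+0+0+0+0+0+0+0+0+0+0+0+0+0+0+0+0+0+0+0+0+0+0+0+0 mod 2 = 0
  c[6] = d·G[:,6] = (01010000111011111110100000)·(00010000000000000000000000) mod 2 = 0+0+0+1+0+0+0+0+0+0+0+0+0+0+0+0+0+0+0+0+0+0+0+0+0+0 mod 2 = 1
  c[7] = d·G[:,7] = (01010000111011111110100000)·(00001111111000000011111111) mod 2 = 0+0+0+0+0+0+0+0+1+1+1+0+0+0+0+0+0+0+1+0+1+0+0+0+0+0 mod 2 = 1
  c[8] = d·G[:,8] = (01010000111011111110100000)·(00001000000000000000000000) mod 2 = 0+0+0+0+0+0+0+0+0+0+0+0+0+0+0+0+0+0+0+0+0+0+0+0+0+0 mod 2 = 0
  c[9] = d·G[:,9] = (01010000111011111110100000)·(00000100000000000000000000) mod 2 = 0+0+0+0+0+0+0+0+0+0+0+0+0+0+0+0+0+0+0+0+0+0+0+0+0+0 mod 2 = 0
  c[10] = d·G[:,10] = (01010000111011111110100000)·(00000010000000000000000000) mod 2 = 0+0+0+0+0+0+0+0+0+0+0+0+0+0+0+0+0+0+0+0+0+0+0+0+0+0 mod 2 = 0
  c[11] = d·G[:,11] = (01010000111011111110100000)·(00000001000000000000000000) mod 2 = 0+0+0+0+0+0+0+0+0+0+0+0+0+0+0+0+0+0+0+0+0+0+0+0+0+0 mod 2 = 0
  c[12] = d·G[:,12] = (01010000111011111110100000)·(00000000100000000000000000) mod 2 = 0+0+0+0+0+0+0+0+1+0+0+0+0+0+0+0+0+0+0+0+0+0+0+0+0+0 mod 2 = 1
  c[13] = d·G[:,13] = (01010000111011111110100000)·(00000000010000000000000000) mod 2 = 0+0+0+0+0+0+0+0+0+1+0+0+0+0+0+0+0+0+0+0+0+0+0+0+0+0 mod 2 = 1
  c[14] = d·G[:,14] = (01010000111011111110100000)·(00000000001000000000000000) mod 2 = 0+0+0+0+0+0+0+0+0+0+1+0+0+0+0+0+0+0+0+0+0+0+0+0+0+0 mod 2 = 1
  c[15] = d·G[:,15] = (01010000111011111110100000)·(00000000000111111111111111) mod 2 = 0+0+0+0+0+0+0+0+0+0+0+0+1+1+1+1+1+1+1+0+1+0+0+0+0+0 mod 2 = 0
  c[16] = d·G[:,16] = (01010000111011111110100000)·(00000000000100000000000000) mod 2 = 0+0+0+0+0+0+0+0+0+0+0+0+0+0+0+0+0+0+0+0+0+0+0+0+0+0 mod 2 = 0
  c[17] = d·G[:,17] = (01010000111011111110100000)·(00000000000010000000000000) mod 2 = 0+0+0+0+0+0+0+0+0+0+0+0+1+0+0+0+0+0+0+0+0+0+0+0+0+0 mod 2 = 1
  c[18] = d·G[:,18] = (01010000111011111110100000)·(00000000000001000000000000) mod 2 = 0+0+0+0+0+0+0+0+0+0+0+0+0+1+0+0+0+0+0+0+0+0+0+0+0+0 mod 2 = 1
  c[19] = d·G[:,19] = (01010000111011111110100000)·(00000000000000100000000000) mod 2 = 0+0+0+0+0+0+0+0+0+0+0+0+0+0+1+0+0+0+0+0+0+0+0+0+0+0 mod 2 = 1
  c[20] = d·G[:,20] = (01010000111011111110100000)·(00000000000000010000000000) mod 2 = 0+0+0+0+0+0+0+0+0+0+0+0+0+0+0+1+0+0+0+0+0+0+0+0+0+0 mod 2 = 1
  c[21] = d·G[:,21] = (01010000111011111110100000)·(00000000000000001000000000) mod 2 = 0+0+0+0+0+0+0+0+0+0+0+0+0+0+0+0+1+0+0+0+0+0+0+0+0+0 mod 2 = 1
  c[22] = d·G[:,22] = (01010000111011111110100000)·(00000000000000000100000000) mod 2 = 0+0+0+0+0+0+0+0+0+0+0+0+0+0+0+0+0+1+0+0+0+0+0+0+0+0 mod 2 = 1
  c[23] = d·G[:,23] = (01010000111011111110100000)·(00000000000000000010000000) mod 2 = 0+0+0+0+0+0+0+0+0+0+0+0+0+0+0+0+0+0+1+0+0+0+0+0+0+0 mod 2 = 1
  c[24] = d·G[:,24] = (01010000111011111110100000)·(00000000000000000001000000) mod 2 = 0+0+0+0+0+0+0+0+0+0+0+0+0+0+0+0+0+0+0+0+0+0+0+0+0+0 mod 2 = 0
  c[25] = d·G[:,25] = (01010000111011111110100000)·(00000000000000000000100000) mod 2 = 0+0+0+0+0+0+0+0+0+0+0+0+0+0+0+0+0+0+0+0+1+0+0+0+0+0 mod 2 = 1
  c[26] = d·G[:,26] = (01010000111011111110100000)·(00000000000000000000010000) mod 2 = 0+0+0+0+0+0+0+0+0+0+0+0+0+0+0+0+0+0+0+0+0+0+0+0+0+0 mod 2 = 0
  c[27] = d·G[:,27] = (01010000111011111110100000)·(00000000000000000000001000) mod 2 = 0+0+0+0+0+0+0+0+0+0+0+0+0+0+0+0+0+0+0+0+0+0+0+0+0+0 mod 2 = 0
  c[28] = d·G[:,28] = (01010000111011111110100000)·(00000000000000000000000100) mod 2 = 0+0+0+0+0+0+0+0+0+0+0+0+0+0+0+0+0+0+0+0+0+0+0+0+0+0 mod 2 = 0
  c[29] = d·G[:,29] = (01010000111011111110100000)·(00000000000000000000000010) mod 2 = 0+0+0+0+0+0+0+0+0+0+0+0+0+0+0+0+0+0+0+0+0+0+0+0+0+0 mod 2 = 0
  c[30] = d·G[:,30] = (01010000111011111110100000)·(00000000000000000000000001) mod 2 = 0+0+0+0+0+0+0+0+0+0+0+0+0+0+0+0+0+0+0+0+0+0+0+0+0+0 mod 2 = 0
Codeword = 1001101100001110011111110100000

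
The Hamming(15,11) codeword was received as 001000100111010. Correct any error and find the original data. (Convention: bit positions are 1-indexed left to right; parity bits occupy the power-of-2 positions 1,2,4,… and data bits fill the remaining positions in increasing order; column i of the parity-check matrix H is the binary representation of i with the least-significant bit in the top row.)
Syndrome s = H · r^T (mod 2), r = 001000100111010:
  s[0] = (101010101010101)·(001000100111010) mod 2 = 0+0+1+0+0+0+1+0+0+0+1+0+0+0+0 mod 2 = 1
  s[1] = (011001100110011)·(001000100111010) mod 2 = 0+0+1+0+0+0+1+0+0+1+1+0+0+1+0 mod 2 = 1
  s[2] = (000111100001111)·(001000100111010) mod 2 = 0+0+0+0+0+0+1+0+0+0+0+1+0+1+0 mod 2 = 1
  s[3] = (000000011111111)·(001000100111010) mod 2 = 0+0+0+0+0+0+0+0+0+1+1+1+0+1+0 mod 2 = 0
Syndrome = 1110
Column 7 of H equals this syndrome → error at bit 7 (1-indexed).
Flip bit 7: 001000100111010 → 001000000111010
Extract data bits at positions {3,5,6,7,9,10,11,12,13,14,15}: 10000111010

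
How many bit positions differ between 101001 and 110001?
XOR = 011000, count of 1s = 2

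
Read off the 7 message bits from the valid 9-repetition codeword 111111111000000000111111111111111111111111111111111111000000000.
Split into 9-bit blocks: 111111111 000000000 111111111 111111111 111111111 111111111 000000000
Data = 1011110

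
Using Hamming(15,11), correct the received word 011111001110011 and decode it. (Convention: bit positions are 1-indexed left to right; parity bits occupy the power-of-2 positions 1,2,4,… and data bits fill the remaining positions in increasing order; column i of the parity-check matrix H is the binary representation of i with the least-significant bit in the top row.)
Syndrome s = H · r^T (mod 2), r = 011111001110011:
  s[0] = (101010101010101)·(011111001110011) mod 2 = 0+0+1+0+1+0+0+0+1+0+1+0+0+0+1 mod 2 = 1
  s[1] = (011001100110011)·(011111001110011) mod 2 = 0+1+1+0+0+1+0+0+0+1+1+0+0+1+1 mod 2 = 1
  s[2] = (000111100001111)·(011111001110011) mod 2 = 0+0+0+1+1+1+0+0+0+0+0+0+0+1+1 mod 2 = 1
  s[3] = (000000011111111)·(011111001110011) mod 2 = 0+0+0+0+0+0+0+0+1+1+1+0+0+1+1 mod 2 = 1
Syndrome = 1111
Column 15 of H equals this syndrome → error at bit 15 (1-indexed).
Flip bit 15: 011111001110011 → 011111001110010
Extract data bits at positions {3,5,6,7,9,10,11,12,13,14,15}: 11101110010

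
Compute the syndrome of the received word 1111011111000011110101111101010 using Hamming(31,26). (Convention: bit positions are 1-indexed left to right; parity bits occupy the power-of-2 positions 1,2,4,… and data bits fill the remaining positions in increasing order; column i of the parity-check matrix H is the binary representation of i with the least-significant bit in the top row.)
Syndrome s = H · r^T (mod 2), r = 1111011111000011110101111101010:
  s[0] = (1010101010101010101010101010101)·(1111011111000011110101111101010) mod 2 = 1+0+1+0+0+0+1+0+1+0+0+0+0+0+1+0+1+0+0+0+0+0+1+0+1+0+0+0+0+0+0 mod 2 = 0
  s[1] = (0110011001100110011001100110011)·(1111011111000011110101111101010) mod 2 = 0+1+1+0+0+1+1+0+0+1+0+0+0+0+1+0+0+1+0+0+0+1+1+0+0+1+0+0+0+1+0 mod 2 = 1
  s[2] = (0001111000011110000111100001111)·(1111011111000011110101111101010) mod 2 = 0+0+0+1+0+1+1+0+0+0+0+0+0+0+1+0+0+0+0+1+0+1+1+0+0+0+0+1+0+1+0 mod 2 = 1
  s[3] = (0000000111111110000000011111111)·(1111011111000011110101111101010) mod 2 = 0+0+0+0+0+0+0+1+1+1+0+0+0+0+1+0+0+0+0+0+0+0+0+1+1+1+0+1+0+1+0 mod 2 = 1
  s[4] = (0000000000000001111111111111111)·(1111011111000011110101111101010) mod 2 = 0+0+0+0+0+0+0+0+0+0+0+0+0+0+0+1+1+1+0+1+0+1+1+1+1+1+0+1+0+1+0 mod 2 = 1
Syndrome = 01111
Non-zero syndrome: error at position 30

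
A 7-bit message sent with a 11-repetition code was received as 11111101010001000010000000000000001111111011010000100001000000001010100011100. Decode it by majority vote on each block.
Split into 11-bit blocks and majority-vote each:
  block 1 = 11111101010: 8 ones, 3 zeros → 1
  block 2 = 00100001000: 2 ones, 9 zeros → 0
  block 3 = 00000000000: 0 ones, 11 zeros → 0
  block 4 = 01111111011: 9 ones, 2 zeros → 1
  block 5 = 01000010000: 2 ones, 9 zeros → 0
  block 6 = 10000000010: 2 ones, 9 zeros → 0
  block 7 = 10100011100: 5 ones, 6 zeros → 0
Decoded = 1001000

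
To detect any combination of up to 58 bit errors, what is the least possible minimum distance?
Detecting e errors requires d_min ≥ e + 1 = 58 + 1 = 59.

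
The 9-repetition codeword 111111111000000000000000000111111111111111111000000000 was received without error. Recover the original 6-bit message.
Split into 9-bit blocks: 111111111 000000000 000000000 111111111 111111111 000000000
Data = 100110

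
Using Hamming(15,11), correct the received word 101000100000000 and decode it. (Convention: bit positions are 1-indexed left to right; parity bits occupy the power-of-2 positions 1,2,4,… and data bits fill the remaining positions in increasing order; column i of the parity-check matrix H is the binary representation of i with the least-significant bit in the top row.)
Syndrome s = H · r^T (mod 2), r = 101000100000000:
  s[0] = (101010101010101)·(101000100000000) mod 2 = 1+0+1+0+0+0+1+0+0+0+0+0+0+0+0 mod 2 = 1
  s[1] = (011001100110011)·(101000100000000) mod 2 = 0+0+1+0+0+0+1+0+0+0+0+0+0+0+0 mod 2 = 0
  s[2] = (000111100001111)·(101000100000000) mod 2 = 0+0+0+0+0+0+1+0+0+0+0+0+0+0+0 mod 2 = 1
  s[3] = (000000011111111)·(101000100000000) mod 2 = 0+0+0+0+0+0+0+0+0+0+0+0+0+0+0 mod 2 = 0
Syndrome = 1010
Column 5 of H equals this syndrome → error at bit 5 (1-indexed).
Flip bit 5: 101000100000000 → 101010100000000
Extract data bits at positions {3,5,6,7,9,10,11,12,13,14,15}: 11010000000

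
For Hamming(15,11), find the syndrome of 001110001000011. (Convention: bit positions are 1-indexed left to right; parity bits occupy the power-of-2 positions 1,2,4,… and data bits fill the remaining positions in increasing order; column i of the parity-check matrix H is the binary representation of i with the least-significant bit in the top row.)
Syndrome s = H · r^T (mod 2), r = 001110001000011:
  s[0] = (101010101010101)·(001110001000011) mod 2 = 0+0+1+0+1+0+0+0+1+0+0+0+0+0+1 mod 2 = 0
  s[1] = (011001100110011)·(001110001000011) mod 2 = 0+0+1+0+0+0+0+0+0+0+0+0+0+1+1 mod 2 = 1
  s[2] = (000111100001111)·(001110001000011) mod 2 = 0+0+0+1+1+0+0+0+0+0+0+0+0+1+1 mod 2 = 0
  s[3] = (000000011111111)·(001110001000011) mod 2 = 0+0+0+0+0+0+0+0+1+0+0+0+0+1+1 mod 2 = 1
Syndrome = 0101
Non-zero syndrome: error at position 10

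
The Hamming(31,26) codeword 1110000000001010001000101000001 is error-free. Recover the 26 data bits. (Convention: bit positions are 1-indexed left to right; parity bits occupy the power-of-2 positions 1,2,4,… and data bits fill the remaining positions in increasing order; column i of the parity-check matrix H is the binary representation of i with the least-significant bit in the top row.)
Parity bits occupy power-of-2 positions; data bits are at positions {3,5,6,7,9,10,11,12,13,14,15,17,18,19,20,21,22,23,24,25,26,27,28,29,30,31} (1-indexed).
Extract: c[3]=1 c[5]=0 c[6]=0 c[7]=0 c[9]=0 c[10]=0 c[11]=0 c[12]=0 c[13]=1 c[14]=0 c[15]=1 c[17]=0 c[18]=0 c[19]=1 c[20]=0 c[21]=0 c[22]=0 c[23]=1 c[24]=0 c[25]=1 c[26]=0 c[27]=0 c[28]=0 c[29]=0 c[30]=0 c[31]=1
Data = 10000000101001000101000001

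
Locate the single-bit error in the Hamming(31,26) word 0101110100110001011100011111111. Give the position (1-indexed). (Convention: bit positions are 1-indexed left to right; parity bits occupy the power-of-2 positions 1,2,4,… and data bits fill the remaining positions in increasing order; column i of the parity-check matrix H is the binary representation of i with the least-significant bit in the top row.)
Syndrome s = H · r^T (mod 2), r = 0101110100110001011100011111111:
  s[0] = (1010101010101010101010101010101)·(0101110100110001011100011111111) mod 2 = 0+0+0+0+1+0+0+0+0+0+1+0+0+0+0+0+0+0+1+0+0+0+0+0+1+0+1+0+1+0+1 mod 2 = 1
  s[1] = (0110011001100110011001100110011)·(0101110100110001011100011111111) mod 2 = 0+1+0+0+0+1+0+0+0+0+1+0+0+0+0+0+0+1+1+0+0+0+0+0+0+1+1+0+0+1+1 mod 2 = 1
  s[2] = (0001111000011110000111100001111)·(0101110100110001011100011111111) mod 2 = 0+0+0+1+1+1+0+0+0+0+0+1+0+0+0+0+0+0+0+1+0+0+0+0+0+0+0+1+1+1+1 mod 2 = 1
  s[3] = (0000000111111110000000011111111)·(0101110100110001011100011111111) mod 2 = 0+0+0+0+0+0+0+1+0+0+1+1+0+0+0+0+0+0+0+0+0+0+0+1+1+1+1+1+1+1+1 mod 2 = 1
  s[4] = (0000000000000001111111111111111)·(0101110100110001011100011111111) mod 2 = 0+0+0+0+0+0+0+0+0+0+0+0+0+0+0+1+0+1+1+1+0+0+0+1+1+1+1+1+1+1+1 mod 2 = 0
Syndrome = 11110
Column i of H is the binary representation of i, so the syndrome is the binary index of the flipped bit.
Read s = 11110 with s[0] as LSB: 1·2^0 + 1·2^1 + 1·2^2 + 1·2^3 + 0·2^4 = 15.
Error is at bit position 15.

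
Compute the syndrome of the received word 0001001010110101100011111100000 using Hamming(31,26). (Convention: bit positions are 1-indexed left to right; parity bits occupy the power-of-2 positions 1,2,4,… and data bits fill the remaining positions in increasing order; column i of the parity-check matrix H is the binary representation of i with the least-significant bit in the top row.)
Syndrome s = H · r^T (mod 2), r = 0001001010110101100011111100000:
  s[0] = (1010101010101010101010101010101)·(0001001010110101100011111100000) mod 2 = 0+0+0+0+0+0+1+0+1+0+1+0+0+0+0+0+1+0+0+0+1+0+1+0+1+0+0+0+0+0+0 mod 2 = 1
  s[1] = (0110011001100110011001100110011)·(0001001010110101100011111100000) mod 2 = 0+0+0+0+0+0+1+0+0+0+1+0+0+1+0+0+0+0+0+0+0+1+1+0+0+1+0+0+0+0+0 mod 2 = 0
  s[2] = (0001111000011110000111100001111)·(0001001010110101100011111100000) mod 2 = 0+0+0+1+0+0+1+0+0+0+0+1+0+1+0+0+0+0+0+0+1+1+1+0+0+0+0+0+0+0+0 mod 2 = 1
  s[3] = (0000000111111110000000011111111)·(0001001010110101100011111100000) mod 2 = 0+0+0+0+0+0+0+0+1+0+1+1+0+1+0+0+0+0+0+0+0+0+0+1+1+1+0+0+0+0+0 mod 2 = 1
  s[4] = (0000000000000001111111111111111)·(0001001010110101100011111100000) mod 2 = 0+0+0+0+0+0+0+0+0+0+0+0+0+0+0+1+1+0+0+0+1+1+1+1+1+1+0+0+0+0+0 mod 2 = 0
Syndrome = 10110
Non-zero syndrome: error at position 13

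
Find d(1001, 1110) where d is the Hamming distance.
XOR = 0111, count of 1s = 3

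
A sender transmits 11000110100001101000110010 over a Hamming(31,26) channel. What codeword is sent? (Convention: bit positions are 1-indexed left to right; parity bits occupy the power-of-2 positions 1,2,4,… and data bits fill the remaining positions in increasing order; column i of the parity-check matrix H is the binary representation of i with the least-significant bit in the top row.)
Codeword c = d · G (mod 2), d = 11000110100001101000110010:
  c[0] = d·G[:,0] = (11000110100001101000110010)·(11011010101101010101010101) mod 2 = 1+1+0+0+0+0+1+0+1+0+0+0+0+1+0+0+0+0+0+0+0+1+0+0+0+0 mod 2 = 0
  c[1] = d·G[:,1] = (11000110100001101000110010)·(10110110011011001100110011) mod 2 = 1+0+0+0+0+1+1+0+0+0+0+0+0+1+0+0+1+0+0+0+1+1+0+0+1+0 mod 2 = 0
  c[2] = d·G[:,2] = (11000110100001101000110010)·(10000000000000000000000000) mod 2 = 1+0+0+0+0+0+0+0+0+0+0+0+0+0+0+0+0+0+0+0+0+0+0+0+0+0 mod 2 = 1
  c[3] = d·G[:,3] = (11000110100001101000110010)·(01110001111000111100001111) mod 2 = 0+1+0+0+0+0+0+0+1+0+0+0+0+0+1+0+1+0+0+0+0+0+0+0+1+0 mod 2 = 1
  c[4] = d·G[:,4] = (11000110100001101000110010)·(01000000000000000000000000) mod 2 = 0+1+0+0+0+0+0+0+0+0+0+0+0+0+0+0+0+0+0+0+0+0+0+0+0+0 mod 2 = 1
  c[5] = d·G[:,5] = (11000110100001101000110010)·(00100000000000000000000000) mod 2 = 0+0+0+0+0+0+0+0+0+0+0+0+0+0+0+0+0+0+0+0+0+0+0+0+0+0 mod 2 = 0
  c[6] = d·G[:,6] = (11000110100001101000110010)·(00010000000000000000000000) mod 2 = 0+0+0+0+0+0+0+0+0+0+0+0+0+0+0+0+0+0+0+0+0+0+0+0+0+0 mod 2 = 0
  c[7] = d·G[:,7] = (11000110100001101000110010)·(00001111111000000011111111) mod 2 = 0+0+0+0+0+1+1+0+1+0+0+0+0+0+0+0+0+0+0+0+1+1+0+0+1+0 mod 2 = 0
  c[8] = d·G[:,8] = (11000110100001101000110010)·(00001000000000000000000000) mod 2 = 0+0+0+0+0+0+0+0+0+0+0+0+0+0+0+0+0+0+0+0+0+0+0+0+0+0 mod 2 = 0
  c[9] = d·G[:,9] = (11000110100001101000110010)·(00000100000000000000000000) mod 2 = 0+0+0+0+0+1+0+0+0+0+0+0+0+0+0+0+0+0+0+0+0+0+0+0+0+0 mod 2 = 1
  c[10] = d·G[:,10] = (11000110100001101000110010)·(00000010000000000000000000) mod 2 = 0+0+0+0+0+0+1+0+0+0+0+0+0+0+0+0+0+0+0+0+0+0+0+0+0+0 mod 2 = 1
  c[11] = d·G[:,11] = (11000110100001101000110010)·(00000001000000000000000000) mod 2 = 0+0+0+0+0+0+0+0+0+0+0+0+0+0+0+0+0+0+0+0+0+0+0+0+0+0 mod 2 = 0
  c[12] = d·G[:,12] = (11000110100001101000110010)·(00000000100000000000000000) mod 2 = 0+0+0+0+0+0+0+0+1+0+0+0+0+0+0+0+0+0+0+0+0+0+0+0+0+0 mod 2 = 1
  c[13] = d·G[:,13] = (11000110100001101000110010)·(00000000010000000000000000) mod 2 = 0+0+0+0+0+0+0+0+0+0+0+0+0+0+0+0+0+0+0+0+0+0+0+0+0+0 mod 2 = 0
  c[14] = d·G[:,14] = (11000110100001101000110010)·(00000000001000000000000000) mod 2 = 0+0+0+0+0+0+0+0+0+0+0+0+0+0+0+0+0+0+0+0+0+0+0+0+0+0 mod 2 = 0
  c[15] = d·G[:,15] = (11000110100001101000110010)·(00000000000111111111111111) mod 2 = 0+0+0+0+0+0+0+0+0+0+0+0+0+1+1+0+1+0+0+0+1+1+0+0+1+0 mod 2 = 0
  c[16] = d·G[:,16] = (11000110100001101000110010)·(00000000000100000000000000) mod 2 = 0+0+0+0+0+0+0+0+0+0+0+0+0+0+0+0+0+0+0+0+0+0+0+0+0+0 mod 2 = 0
  c[17] = d·G[:,17] = (11000110100001101000110010)·(00000000000010000000000000) mod 2 = 0+0+0+0+0+0+0+0+0+0+0+0+0+0+0+0+0+0+0+0+0+0+0+0+0+0 mod 2 = 0
  c[18] = d·G[:,18] = (11000110100001101000110010)·(00000000000001000000000000) mod 2 = 0+0+0+0+0+0+0+0+0+0+0+0+0+1+0+0+0+0+0+0+0+0+0+0+0+0 mod 2 = 1
  c[19] = d·G[:,19] = (11000110100001101000110010)·(00000000000000100000000000) mod 2 = 0+0+0+0+0+0+0+0+0+0+0+0+0+0+1+0+0+0+0+0+0+0+0+0+0+0 mod 2 = 1
  c[20] = d·G[:,20] = (11000110100001101000110010)·(00000000000000010000000000) mod 2 = 0+0+0+0+0+0+0+0+0+0+0+0+0+0+0+0+0+0+0+0+0+0+0+0+0+0 mod 2 = 0
  c[21] = d·G[:,21] = (11000110100001101000110010)·(00000000000000001000000000) mod 2 = 0+0+0+0+0+0+0+0+0+0+0+0+0+0+0+0+1+0+0+0+0+0+0+0+0+0 mod 2 = 1
  c[22] = d·G[:,22] = (11000110100001101000110010)·(00000000000000000100000000) mod 2 = 0+0+0+0+0+0+0+0+0+0+0+0+0+0+0+0+0+0+0+0+0+0+0+0+0+0 mod 2 = 0
  c[23] = d·G[:,23] = (11000110100001101000110010)·(00000000000000000010000000) mod 2 = 0+0+0+0+0+0+0+0+0+0+0+0+0+0+0+0+0+0+0+0+0+0+0+0+0+0 mod 2 = 0
  c[24] = d·G[:,24] = (11000110100001101000110010)·(00000000000000000001000000) mod 2 = 0+0+0+0+0+0+0+0+0+0+0+0+0+0+0+0+0+0+0+0+0+0+0+0+0+0 mod 2 = 0
  c[25] = d·G[:,25] = (11000110100001101000110010)·(00000000000000000000100000) mod 2 = 0+0+0+0+0+0+0+0+0+0+0+0+0+0+0+0+0+0+0+0+1+0+0+0+0+0 mod 2 = 1
  c[26] = d·G[:,26] = (11000110100001101000110010)·(00000000000000000000010000) mod 2 = 0+0+0+0+0+0+0+0+0+0+0+0+0+0+0+0+0+0+0+0+0+1+0+0+0+0 mod 2 = 1
  c[27] = d·G[:,27] = (11000110100001101000110010)·(00000000000000000000001000) mod 2 = 0+0+0+0+0+0+0+0+0+0+0+0+0+0+0+0+0+0+0+0+0+0+0+0+0+0 mod 2 = 0
  c[28] = d·G[:,28] = (11000110100001101000110010)·(00000000000000000000000100) mod 2 = 0+0+0+0+0+0+0+0+0+0+0+0+0+0+0+0+0+0+0+0+0+0+0+0+0+0 mod 2 = 0
  c[29] = d·G[:,29] = (11000110100001101000110010)·(00000000000000000000000010) mod 2 = 0+0+0+0+0+0+0+0+0+0+0+0+0+0+0+0+0+0+0+0+0+0+0+0+1+0 mod 2 = 1
  c[30] = d·G[:,30] = (11000110100001101000110010)·(00000000000000000000000001) mod 2 = 0+0+0+0+0+0+0+0+0+0+0+0+0+0+0+0+0+0+0+0+0+0+0+0+0+0 mod 2 = 0
Codeword = 0011100001101000001101000110010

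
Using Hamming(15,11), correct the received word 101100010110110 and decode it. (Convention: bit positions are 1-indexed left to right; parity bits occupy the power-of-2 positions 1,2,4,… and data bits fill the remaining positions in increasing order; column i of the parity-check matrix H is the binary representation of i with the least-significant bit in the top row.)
Syndrome s = H · r^T (mod 2), r = 101100010110110:
  s[0] = (101010101010101)·(101100010110110) mod 2 = 1+0+1+0+0+0+0+0+0+0+1+0+1+0+0 mod 2 = 0
  s[1] = (011001100110011)·(101100010110110) mod 2 = 0+0+1+0+0+0+0+0+0+1+1+0+0+1+0 mod 2 = 0
  s[2] = (000111100001111)·(101100010110110) mod 2 = 0+0+0+1+0+0+0+0+0+0+0+0+1+1+0 mod 2 = 1
  s[3] = (000000011111111)·(101100010110110) mod 2 = 0+0+0+0+0+0+0+1+0+1+1+0+1+1+0 mod 2 = 1
Syndrome = 0011
Column 12 of H equals this syndrome → error at bit 12 (1-indexed).
Flip bit 12: 101100010110110 → 101100010111110
Extract data bits at positions {3,5,6,7,9,10,11,12,13,14,15}: 10000111110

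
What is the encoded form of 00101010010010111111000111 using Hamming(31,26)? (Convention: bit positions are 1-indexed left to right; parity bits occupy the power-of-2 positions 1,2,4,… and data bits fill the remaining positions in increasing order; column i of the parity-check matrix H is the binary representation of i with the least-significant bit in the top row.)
Codeword c = d · G (mod 2), d = 00101010010010111111000111:
  c[0] = d·G[:,0] = (00101010010010111111000111)·(11011010101101010101010101) mod 2 = 0+0+0+0+1+0+1+0+0+0+0+0+0+0+0+1+0+1+0+1+0+0+0+1+0+1 mod 2 = 1
  c[1] = d·G[:,1] = (00101010010010111111000111)·(10110110011011001100110011) mod 2 = 0+0+1+0+0+0+1+0+0+1+0+0+1+0+0+0+1+1+0+0+0+0+0+0+1+1 mod 2 = 0
  c[2] = d·G[:,2] = (00101010010010111111000111)·(10000000000000000000000000) mod 2 = 0+0+0+0+0+0+0+0+0+0+0+0+0+0+0+0+0+0+0+0+0+0+0+0+0+0 mod 2 = 0
  c[3] = d·G[:,3] = (00101010010010111111000111)·(01110001111000111100001111) mod 2 = 0+0+1+0+0+0+0+0+0+1+0+0+0+0+1+1+1+1+0+0+0+0+0+1+1+1 mod 2 = 1
  c[4] = d·G[:,4] = (00101010010010111111000111)·(01000000000000000000000000) mod 2 = 0+0+0+0+0+0+0+0+0+0+0+0+0+0+0+0+0+0+0+0+0+0+0+0+0+0 mod 2 = 0
  c[5] = d·G[:,5] = (00101010010010111111000111)·(00100000000000000000000000) mod 2 = 0+0+1+0+0+0+0+0+0+0+0+0+0+0+0+0+0+0+0+0+0+0+0+0+0+0 mod 2 = 1
  c[6] = d·G[:,6] = (00101010010010111111000111)·(00010000000000000000000000) mod 2 = 0+0+0+0+0+0+0+0+0+0+0+0+0+0+0+0+0+0+0+0+0+0+0+0+0+0 mod 2 = 0
  c[7] = d·G[:,7] = (00101010010010111111000111)·(00001111111000000011111111) mod 2 = 0+0+0+0+1+0+1+0+0+1+0+0+0+0+0+0+0+0+1+1+0+0+0+1+1+1 mod 2 = 0
  c[8] = d·G[:,8] = (00101010010010111111000111)·(00001000000000000000000000) mod 2 = 0+0+0+0+1+0+0+0+0+0+0+0+0+0+0+0+0+0+0+0+0+0+0+0+0+0 mod 2 = 1
  c[9] = d·G[:,9] = (00101010010010111111000111)·(00000100000000000000000000) mod 2 = 0+0+0+0+0+0+0+0+0+0+0+0+0+0+0+0+0+0+0+0+0+0+0+0+0+0 mod 2 = 0
  c[10] = d·G[:,10] = (00101010010010111111000111)·(00000010000000000000000000) mod 2 = 0+0+0+0+0+0+1+0+0+0+0+0+0+0+0+0+0+0+0+0+0+0+0+0+0+0 mod 2 = 1
  c[11] = d·G[:,11] = (00101010010010111111000111)·(00000001000000000000000000) mod 2 = 0+0+0+0+0+0+0+0+0+0+0+0+0+0+0+0+0+0+0+0+0+0+0+0+0+0 mod 2 = 0
  c[12] = d·G[:,12] = (00101010010010111111000111)·(00000000100000000000000000) mod 2 = 0+0+0+0+0+0+0+0+0+0+0+0+0+0+0+0+0+0+0+0+0+0+0+0+0+0 mod 2 = 0
  c[13] = d·G[:,13] = (00101010010010111111000111)·(00000000010000000000000000) mod 2 = 0+0+0+0+0+0+0+0+0+1+0+0+0+0+0+0+0+0+0+0+0+0+0+0+0+0 mod 2 = 1
  c[14] = d·G[:,14] = (00101010010010111111000111)·(00000000001000000000000000) mod 2 = 0+0+0+0+0+0+0+0+0+0+0+0+0+0+0+0+0+0+0+0+0+0+0+0+0+0 mod 2 = 0
  c[15] = d·G[:,15] = (00101010010010111111000111)·(00000000000111111111111111) mod 2 = 0+0+0+0+0+0+0+0+0+0+0+0+1+0+1+1+1+1+1+1+0+0+0+1+1+1 mod 2 = 0
  c[16] = d·G[:,16] = (00101010010010111111000111)·(00000000000100000000000000) mod 2 = 0+0+0+0+0+0+0+0+0+0+0+0+0+0+0+0+0+0+0+0+0+0+0+0+0+0 mod 2 = 0
  c[17] = d·G[:,17] = (00101010010010111111000111)·(00000000000010000000000000) mod 2 = 0+0+0+0+0+0+0+0+0+0+0+0+1+0+0+0+0+0+0+0+0+0+0+0+0+0 mod 2 = 1
  c[18] = d·G[:,18] = (00101010010010111111000111)·(00000000000001000000000000) mod 2 = 0+0+0+0+0+0+0+0+0+0+0+0+0+0+0+0+0+0+0+0+0+0+0+0+0+0 mod 2 = 0
  c[19] = d·G[:,19] = (00101010010010111111000111)·(00000000000000100000000000) mod 2 = 0+0+0+0+0+0+0+0+0+0+0+0+0+0+1+0+0+0+0+0+0+0+0+0+0+0 mod 2 = 1
  c[20] = d·G[:,20] = (00101010010010111111000111)·(00000000000000010000000000) mod 2 = 0+0+0+0+0+0+0+0+0+0+0+0+0+0+0+1+0+0+0+0+0+0+0+0+0+0 mod 2 = 1
  c[21] = d·G[:,21] = (00101010010010111111000111)·(00000000000000001000000000) mod 2 = 0+0+0+0+0+0+0+0+0+0+0+0+0+0+0+0+1+0+0+0+0+0+0+0+0+0 mod 2 = 1
  c[22] = d·G[:,22] = (00101010010010111111000111)·(00000000000000000100000000) mod 2 = 0+0+0+0+0+0+0+0+0+0+0+0+0+0+0+0+0+1+0+0+0+0+0+0+0+0 mod 2 = 1
  c[23] = d·G[:,23] = (00101010010010111111000111)·(00000000000000000010000000) mod 2 = 0+0+0+0+0+0+0+0+0+0+0+0+0+0+0+0+0+0+1+0+0+0+0+0+0+0 mod 2 = 1
  c[24] = d·G[:,24] = (00101010010010111111000111)·(00000000000000000001000000) mod 2 = 0+0+0+0+0+0+0+0+0+0+0+0+0+0+0+0+0+0+0+1+0+0+0+0+0+0 mod 2 = 1
  c[25] = d·G[:,25] = (00101010010010111111000111)·(00000000000000000000100000) mod 2 = 0+0+0+0+0+0+0+0+0+0+0+0+0+0+0+0+0+0+0+0+0+0+0+0+0+0 mod 2 = 0
  c[26] = d·G[:,26] = (00101010010010111111000111)·(00000000000000000000010000) mod 2 = 0+0+0+0+0+0+0+0+0+0+0+0+0+0+0+0+0+0+0+0+0+0+0+0+0+0 mod 2 = 0
  c[27] = d·G[:,27] = (00101010010010111111000111)·(00000000000000000000001000) mod 2 = 0+0+0+0+0+0+0+0+0+0+0+0+0+0+0+0+0+0+0+0+0+0+0+0+0+0 mod 2 = 0
  c[28] = d·G[:,28] = (00101010010010111111000111)·(00000000000000000000000100) mod 2 = 0+0+0+0+0+0+0+0+0+0+0+0+0+0+0+0+0+0+0+0+0+0+0+1+0+0 mod 2 = 1
  c[29] = d·G[:,29] = (00101010010010111111000111)·(00000000000000000000000010) mod 2 = 0+0+0+0+0+0+0+0+0+0+0+0+0+0+0+0+0+0+0+0+0+0+0+0+1+0 mod 2 = 1
  c[30] = d·G[:,30] = (00101010010010111111000111)·(00000000000000000000000001) mod 2 = 0+0+0+0+0+0+0+0+0+0+0+0+0+0+0+0+0+0+0+0+0+0+0+0+0+1 mod 2 = 1
Codeword = 1001010010100100010111111000111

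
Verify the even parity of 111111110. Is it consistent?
Sum of all bits: 1+1+1+1+1+1+1+1+0 = 8; 8 mod 2 = 0. Result is 0 → valid parity.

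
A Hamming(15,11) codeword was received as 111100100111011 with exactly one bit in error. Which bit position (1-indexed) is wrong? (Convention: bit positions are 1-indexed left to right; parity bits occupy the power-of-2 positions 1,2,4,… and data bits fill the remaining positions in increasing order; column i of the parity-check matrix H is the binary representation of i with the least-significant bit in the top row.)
Syndrome s = H · r^T (mod 2), r = 111100100111011:
  s[0] = (101010101010101)·(111100100111011) mod 2 = 1+0+1+0+0+0+1+0+0+0+1+0+0+0+1 mod 2 = 1
  s[1] = (011001100110011)·(111100100111011) mod 2 = 0+1+1+0+0+0+1+0+0+1+1+0+0+1+1 mod 2 = 1
  s[2] = (000111100001111)·(111100100111011) mod 2 = 0+0+0+1+0+0+1+0+0+0+0+1+0+1+1 mod 2 = 1
  s[3] = (000000011111111)·(111100100111011) mod 2 = 0+0+0+0+0+0+0+0+0+1+1+1+0+1+1 mod 2 = 1
Syndrome = 1111
Column i of H is the binary representation of i, so the syndrome is the binary index of the flipped bit.
Read s = 1111 with s[0] as LSB: 1·2^0 + 1·2^1 + 1·2^2 + 1·2^3 = 15.
Error is at bit position 15.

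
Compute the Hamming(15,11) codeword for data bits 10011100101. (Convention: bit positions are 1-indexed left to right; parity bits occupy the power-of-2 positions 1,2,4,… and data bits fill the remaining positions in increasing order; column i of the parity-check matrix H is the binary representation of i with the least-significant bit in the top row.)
Codeword c = d · G (mod 2), d = 10011100101:
  c[0] = d·G[:,0] = (10011100101)·(11011010101) mod 2 = 1+0+0+1+1+0+0+0+1+0+1 mod 2 = 1
  c[1] = d·G[:,1] = (10011100101)·(10110110011) mod 2 = 1+0+0+1+0+1+0+0+0+0+1 mod 2 = 0
  c[2] = d·G[:,2] = (10011100101)·(10000000000) mod 2 = 1+0+0+0+0+0+0+0+0+0+0 mod 2 = 1
  c[3] = d·G[:,3] = (10011100101)·(01110001111) mod 2 = 0+0+0+1+0+0+0+0+1+0+1 mod 2 = 1
  c[4] = d·G[:,4] = (10011100101)·(01000000000) mod 2 = 0+0+0+0+0+0+0+0+0+0+0 mod 2 = 0
  c[5] = d·G[:,5] = (10011100101)·(00100000000) mod 2 = 0+0+0+0+0+0+0+0+0+0+0 mod 2 = 0
  c[6] = d·G[:,6] = (10011100101)·(00010000000) mod 2 = 0+0+0+1+0+0+0+0+0+0+0 mod 2 = 1
  c[7] = d·G[:,7] = (10011100101)·(00001111111) mod 2 = 0+0+0+0+1+1+0+0+1+0+1 mod 2 = 0
  c[8] = d·G[:,8] = (10011100101)·(00001000000) mod 2 = 0+0+0+0+1+0+0+0+0+0+0 mod 2 = 1
  c[9] = d·G[:,9] = (10011100101)·(00000100000) mod 2 = 0+0+0+0+0+1+0+0+0+0+0 mod 2 = 1
  c[10] = d·G[:,10] = (10011100101)·(00000010000) mod 2 = 0+0+0+0+0+0+0+0+0+0+0 mod 2 = 0
  c[11] = d·G[:,11] = (10011100101)·(00000001000) mod 2 = 0+0+0+0+0+0+0+0+0+0+0 mod 2 = 0
  c[12] = d·G[:,12] = (10011100101)·(00000000100) mod 2 = 0+0+0+0+0+0+0+0+1+0+0 mod 2 = 1
  c[13] = d·G[:,13] = (10011100101)·(00000000010) mod 2 = 0+0+0+0+0+0+0+0+0+0+0 mod 2 = 0
  c[14] = d·G[:,14] = (10011100101)·(00000000001) mod 2 = 0+0+0+0+0+0+0+0+0+0+1 mod 2 = 1
Codeword = 101100101100101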